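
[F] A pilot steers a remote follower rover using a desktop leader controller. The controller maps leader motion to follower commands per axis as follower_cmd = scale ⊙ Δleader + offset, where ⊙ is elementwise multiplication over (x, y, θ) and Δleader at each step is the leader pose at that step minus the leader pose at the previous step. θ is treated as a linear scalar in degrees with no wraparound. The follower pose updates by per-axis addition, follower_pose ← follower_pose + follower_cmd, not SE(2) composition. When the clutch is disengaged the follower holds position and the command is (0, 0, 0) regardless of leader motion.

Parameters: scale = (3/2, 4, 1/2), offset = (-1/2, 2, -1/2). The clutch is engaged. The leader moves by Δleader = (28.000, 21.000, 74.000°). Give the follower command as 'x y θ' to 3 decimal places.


axis x: 3/2·28.000 + -1/2 = 41.500
axis y: 4·21.000 + 2 = 86.000
axis θ: 1/2·74.000 + -1/2 = 36.500

41.500 86.000 36.500


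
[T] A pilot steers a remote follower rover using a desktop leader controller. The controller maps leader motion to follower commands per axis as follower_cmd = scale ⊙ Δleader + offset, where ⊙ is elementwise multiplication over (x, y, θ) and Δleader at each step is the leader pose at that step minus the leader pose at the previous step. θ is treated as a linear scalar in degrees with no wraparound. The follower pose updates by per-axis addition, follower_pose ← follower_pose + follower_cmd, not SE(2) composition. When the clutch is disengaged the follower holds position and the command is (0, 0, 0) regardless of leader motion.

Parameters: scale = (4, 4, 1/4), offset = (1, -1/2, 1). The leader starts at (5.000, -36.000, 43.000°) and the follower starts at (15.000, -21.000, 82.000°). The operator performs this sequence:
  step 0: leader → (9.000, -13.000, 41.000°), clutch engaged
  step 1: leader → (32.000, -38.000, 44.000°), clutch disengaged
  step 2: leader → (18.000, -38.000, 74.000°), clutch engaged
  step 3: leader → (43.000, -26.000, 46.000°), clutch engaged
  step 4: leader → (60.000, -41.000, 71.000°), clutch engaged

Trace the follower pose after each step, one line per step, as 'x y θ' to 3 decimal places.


step 0: Δleader=(4.000, 23.000, -2.000°), engaged; cmd=(17.000, 91.500, 0.500°) → follower=(32.000, 70.500, 82.500°)
step 1: Δleader=(23.000, -25.000, 3.000°), disengaged; cmd=(0,0,0) → follower holds at (32.000, 70.500, 82.500°)
step 2: Δleader=(-14.000, 0.000, 30.000°), engaged; cmd=(-55.000, -0.500, 8.500°) → follower=(-23.000, 70.000, 91.000°)
step 3: Δleader=(25.000, 12.000, -28.000°), engaged; cmd=(101.000, 47.500, -6.000°) → follower=(78.000, 117.500, 85.000°)
step 4: Δleader=(17.000, -15.000, 25.000°), engaged; cmd=(69.000, -60.500, 7.250°) → follower=(147.000, 57.000, 92.250°)

32.000 70.500 82.500
32.000 70.500 82.500
-23.000 70.000 91.000
78.000 117.500 85.000
147.000 57.000 92.250


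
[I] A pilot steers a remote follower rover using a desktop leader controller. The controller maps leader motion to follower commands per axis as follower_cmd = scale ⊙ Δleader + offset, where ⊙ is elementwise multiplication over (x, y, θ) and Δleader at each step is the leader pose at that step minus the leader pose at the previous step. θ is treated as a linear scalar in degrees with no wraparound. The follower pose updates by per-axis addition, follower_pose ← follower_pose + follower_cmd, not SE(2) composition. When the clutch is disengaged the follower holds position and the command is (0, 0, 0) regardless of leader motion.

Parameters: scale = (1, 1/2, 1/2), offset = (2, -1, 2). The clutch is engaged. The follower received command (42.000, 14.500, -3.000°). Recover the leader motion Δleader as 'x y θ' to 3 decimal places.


axis x: (42.000 − 2) / (1) = 40.000
axis y: (14.500 − -1) / (1/2) = 31.000
axis θ: (-3.000 − 2) / (1/2) = -10.000

40.000 31.000 -10.000


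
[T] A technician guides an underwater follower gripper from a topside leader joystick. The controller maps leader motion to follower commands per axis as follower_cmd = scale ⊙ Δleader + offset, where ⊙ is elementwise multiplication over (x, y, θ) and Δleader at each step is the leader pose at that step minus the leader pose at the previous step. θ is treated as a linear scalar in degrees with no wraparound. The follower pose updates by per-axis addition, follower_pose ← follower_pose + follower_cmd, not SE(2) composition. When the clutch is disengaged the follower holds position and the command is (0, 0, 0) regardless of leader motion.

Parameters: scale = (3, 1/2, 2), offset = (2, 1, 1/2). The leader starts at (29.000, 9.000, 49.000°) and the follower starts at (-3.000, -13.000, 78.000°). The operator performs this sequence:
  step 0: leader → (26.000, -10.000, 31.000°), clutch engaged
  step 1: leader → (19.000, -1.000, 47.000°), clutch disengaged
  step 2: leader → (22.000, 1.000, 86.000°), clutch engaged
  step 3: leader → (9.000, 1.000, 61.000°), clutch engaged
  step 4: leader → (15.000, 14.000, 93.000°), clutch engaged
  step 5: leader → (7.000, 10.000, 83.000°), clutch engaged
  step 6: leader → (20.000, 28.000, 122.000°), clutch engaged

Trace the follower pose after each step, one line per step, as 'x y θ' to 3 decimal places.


-10.000 -21.500 42.500
-10.000 -21.500 42.500
1.000 -19.500 121.000
-36.000 -18.500 71.500
-16.000 -11.000 136.000
-38.000 -12.000 116.500
3.000 -2.000 195.000

step 0: Δleader=(-3.000, -19.000, -18.000°), engaged; cmd=(-7.000, -8.500, -35.500°) → follower=(-10.000, -21.500, 42.500°)
step 1: Δleader=(-7.000, 9.000, 16.000°), disengaged; cmd=(0,0,0) → follower holds at (-10.000, -21.500, 42.500°)
step 2: Δleader=(3.000, 2.000, 39.000°), engaged; cmd=(11.000, 2.000, 78.500°) → follower=(1.000, -19.500, 121.000°)
step 3: Δleader=(-13.000, 0.000, -25.000°), engaged; cmd=(-37.000, 1.000, -49.500°) → follower=(-36.000, -18.500, 71.500°)
step 4: Δleader=(6.000, 13.000, 32.000°), engaged; cmd=(20.000, 7.500, 64.500°) → follower=(-16.000, -11.000, 136.000°)
step 5: Δleader=(-8.000, -4.000, -10.000°), engaged; cmd=(-22.000, -1.000, -19.500°) → follower=(-38.000, -12.000, 116.500°)
step 6: Δleader=(13.000, 18.000, 39.000°), engaged; cmd=(41.000, 10.000, 78.500°) → follower=(3.000, -2.000, 195.000°)


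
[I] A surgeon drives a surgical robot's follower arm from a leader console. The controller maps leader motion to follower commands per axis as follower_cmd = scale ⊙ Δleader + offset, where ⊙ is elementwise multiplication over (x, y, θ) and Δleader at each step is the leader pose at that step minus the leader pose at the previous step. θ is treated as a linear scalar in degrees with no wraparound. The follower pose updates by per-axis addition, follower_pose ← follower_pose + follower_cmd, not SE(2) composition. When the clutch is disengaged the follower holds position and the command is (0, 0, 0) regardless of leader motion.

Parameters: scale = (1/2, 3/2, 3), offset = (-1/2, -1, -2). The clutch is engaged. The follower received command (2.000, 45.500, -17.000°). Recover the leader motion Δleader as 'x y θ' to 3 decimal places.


axis x: (2.000 − -1/2) / (1/2) = 5.000
axis y: (45.500 − -1) / (3/2) = 31.000
axis θ: (-17.000 − -2) / (3) = -5.000

5.000 31.000 -5.000


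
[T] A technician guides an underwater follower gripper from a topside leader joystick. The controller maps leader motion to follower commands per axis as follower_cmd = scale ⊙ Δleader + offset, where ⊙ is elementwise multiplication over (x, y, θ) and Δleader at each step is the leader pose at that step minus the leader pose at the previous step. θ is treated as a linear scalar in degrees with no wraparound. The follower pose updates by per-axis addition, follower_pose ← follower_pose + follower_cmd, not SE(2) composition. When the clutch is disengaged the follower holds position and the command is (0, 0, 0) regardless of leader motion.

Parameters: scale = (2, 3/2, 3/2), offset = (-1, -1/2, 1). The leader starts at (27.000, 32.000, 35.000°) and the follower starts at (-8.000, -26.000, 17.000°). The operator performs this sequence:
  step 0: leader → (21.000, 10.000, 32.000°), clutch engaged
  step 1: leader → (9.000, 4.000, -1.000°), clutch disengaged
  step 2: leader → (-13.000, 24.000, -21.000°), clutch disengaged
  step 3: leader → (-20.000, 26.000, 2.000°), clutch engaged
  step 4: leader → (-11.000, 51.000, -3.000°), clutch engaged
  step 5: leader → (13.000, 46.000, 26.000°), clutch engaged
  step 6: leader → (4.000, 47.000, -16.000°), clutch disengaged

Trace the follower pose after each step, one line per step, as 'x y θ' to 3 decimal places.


-21.000 -59.500 13.500
-21.000 -59.500 13.500
-21.000 -59.500 13.500
-36.000 -57.000 49.000
-19.000 -20.000 42.500
28.000 -28.000 87.000
28.000 -28.000 87.000

step 0: Δleader=(-6.000, -22.000, -3.000°), engaged; cmd=(-13.000, -33.500, -3.500°) → follower=(-21.000, -59.500, 13.500°)
step 1: Δleader=(-12.000, -6.000, -33.000°), disengaged; cmd=(0,0,0) → follower holds at (-21.000, -59.500, 13.500°)
step 2: Δleader=(-22.000, 20.000, -20.000°), disengaged; cmd=(0,0,0) → follower holds at (-21.000, -59.500, 13.500°)
step 3: Δleader=(-7.000, 2.000, 23.000°), engaged; cmd=(-15.000, 2.500, 35.500°) → follower=(-36.000, -57.000, 49.000°)
step 4: Δleader=(9.000, 25.000, -5.000°), engaged; cmd=(17.000, 37.000, -6.500°) → follower=(-19.000, -20.000, 42.500°)
step 5: Δleader=(24.000, -5.000, 29.000°), engaged; cmd=(47.000, -8.000, 44.500°) → follower=(28.000, -28.000, 87.000°)
step 6: Δleader=(-9.000, 1.000, -42.000°), disengaged; cmd=(0,0,0) → follower holds at (28.000, -28.000, 87.000°)


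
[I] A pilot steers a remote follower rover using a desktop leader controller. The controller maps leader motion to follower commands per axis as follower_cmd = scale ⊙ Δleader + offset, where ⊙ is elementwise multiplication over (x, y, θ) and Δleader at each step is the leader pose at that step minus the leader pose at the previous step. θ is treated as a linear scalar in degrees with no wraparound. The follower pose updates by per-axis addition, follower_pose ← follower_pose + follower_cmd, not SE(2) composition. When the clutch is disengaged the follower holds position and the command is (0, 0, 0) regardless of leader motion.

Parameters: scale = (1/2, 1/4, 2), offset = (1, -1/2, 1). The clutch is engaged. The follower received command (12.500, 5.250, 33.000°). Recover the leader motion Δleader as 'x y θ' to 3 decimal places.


axis x: (12.500 − 1) / (1/2) = 23.000
axis y: (5.250 − -1/2) / (1/4) = 23.000
axis θ: (33.000 − 1) / (2) = 16.000

23.000 23.000 16.000


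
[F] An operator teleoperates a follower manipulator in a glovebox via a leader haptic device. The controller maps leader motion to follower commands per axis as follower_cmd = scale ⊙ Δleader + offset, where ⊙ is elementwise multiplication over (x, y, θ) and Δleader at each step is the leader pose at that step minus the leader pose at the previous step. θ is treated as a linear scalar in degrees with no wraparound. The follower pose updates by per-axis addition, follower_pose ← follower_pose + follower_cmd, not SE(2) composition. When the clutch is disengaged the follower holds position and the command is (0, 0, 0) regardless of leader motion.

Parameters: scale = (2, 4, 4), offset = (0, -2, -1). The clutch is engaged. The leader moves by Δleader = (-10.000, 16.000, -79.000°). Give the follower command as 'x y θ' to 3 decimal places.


axis x: 2·-10.000 + 0 = -20.000
axis y: 4·16.000 + -2 = 62.000
axis θ: 4·-79.000 + -1 = -317.000

-20.000 62.000 -317.000


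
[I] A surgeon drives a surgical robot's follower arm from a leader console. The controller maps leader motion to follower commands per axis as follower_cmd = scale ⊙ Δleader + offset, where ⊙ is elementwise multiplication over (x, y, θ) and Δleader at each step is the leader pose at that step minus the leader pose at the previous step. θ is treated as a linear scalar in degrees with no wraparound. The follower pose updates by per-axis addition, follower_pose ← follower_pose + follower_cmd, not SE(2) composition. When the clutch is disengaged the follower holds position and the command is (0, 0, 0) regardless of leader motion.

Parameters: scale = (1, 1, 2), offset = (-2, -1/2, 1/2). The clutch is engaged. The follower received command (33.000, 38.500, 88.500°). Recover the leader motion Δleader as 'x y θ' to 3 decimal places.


axis x: (33.000 − -2) / (1) = 35.000
axis y: (38.500 − -1/2) / (1) = 39.000
axis θ: (88.500 − 1/2) / (2) = 44.000

35.000 39.000 44.000


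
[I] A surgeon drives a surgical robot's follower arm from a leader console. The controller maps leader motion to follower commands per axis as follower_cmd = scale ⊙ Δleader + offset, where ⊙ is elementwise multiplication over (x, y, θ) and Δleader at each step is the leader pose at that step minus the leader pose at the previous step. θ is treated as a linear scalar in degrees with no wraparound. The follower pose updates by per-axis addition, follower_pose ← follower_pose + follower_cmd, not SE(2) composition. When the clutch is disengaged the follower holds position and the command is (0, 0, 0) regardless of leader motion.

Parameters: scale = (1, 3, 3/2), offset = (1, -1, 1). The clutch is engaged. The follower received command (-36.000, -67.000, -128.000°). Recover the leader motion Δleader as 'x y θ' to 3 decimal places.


axis x: (-36.000 − 1) / (1) = -37.000
axis y: (-67.000 − -1) / (3) = -22.000
axis θ: (-128.000 − 1) / (3/2) = -86.000

-37.000 -22.000 -86.000


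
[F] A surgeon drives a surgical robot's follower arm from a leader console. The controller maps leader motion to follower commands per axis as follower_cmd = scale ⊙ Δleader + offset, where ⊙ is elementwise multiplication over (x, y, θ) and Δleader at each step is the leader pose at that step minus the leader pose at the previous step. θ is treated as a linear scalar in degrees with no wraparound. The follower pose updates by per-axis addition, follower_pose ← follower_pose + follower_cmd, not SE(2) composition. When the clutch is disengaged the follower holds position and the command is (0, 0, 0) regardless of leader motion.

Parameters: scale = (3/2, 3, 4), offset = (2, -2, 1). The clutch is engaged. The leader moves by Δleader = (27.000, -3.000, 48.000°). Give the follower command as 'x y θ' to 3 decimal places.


42.500 -11.000 193.000

axis x: 3/2·27.000 + 2 = 42.500
axis y: 3·-3.000 + -2 = -11.000
axis θ: 4·48.000 + 1 = 193.000


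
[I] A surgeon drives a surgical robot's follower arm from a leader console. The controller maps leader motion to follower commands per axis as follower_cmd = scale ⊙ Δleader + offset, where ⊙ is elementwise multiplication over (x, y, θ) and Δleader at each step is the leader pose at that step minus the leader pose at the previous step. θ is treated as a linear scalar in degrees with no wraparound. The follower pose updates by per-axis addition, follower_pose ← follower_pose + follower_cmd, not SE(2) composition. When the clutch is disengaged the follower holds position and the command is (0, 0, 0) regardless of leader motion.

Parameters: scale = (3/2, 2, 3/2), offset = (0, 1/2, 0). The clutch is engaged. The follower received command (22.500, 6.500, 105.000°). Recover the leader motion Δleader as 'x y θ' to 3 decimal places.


15.000 3.000 70.000

axis x: (22.500 − 0) / (3/2) = 15.000
axis y: (6.500 − 1/2) / (2) = 3.000
axis θ: (105.000 − 0) / (3/2) = 70.000


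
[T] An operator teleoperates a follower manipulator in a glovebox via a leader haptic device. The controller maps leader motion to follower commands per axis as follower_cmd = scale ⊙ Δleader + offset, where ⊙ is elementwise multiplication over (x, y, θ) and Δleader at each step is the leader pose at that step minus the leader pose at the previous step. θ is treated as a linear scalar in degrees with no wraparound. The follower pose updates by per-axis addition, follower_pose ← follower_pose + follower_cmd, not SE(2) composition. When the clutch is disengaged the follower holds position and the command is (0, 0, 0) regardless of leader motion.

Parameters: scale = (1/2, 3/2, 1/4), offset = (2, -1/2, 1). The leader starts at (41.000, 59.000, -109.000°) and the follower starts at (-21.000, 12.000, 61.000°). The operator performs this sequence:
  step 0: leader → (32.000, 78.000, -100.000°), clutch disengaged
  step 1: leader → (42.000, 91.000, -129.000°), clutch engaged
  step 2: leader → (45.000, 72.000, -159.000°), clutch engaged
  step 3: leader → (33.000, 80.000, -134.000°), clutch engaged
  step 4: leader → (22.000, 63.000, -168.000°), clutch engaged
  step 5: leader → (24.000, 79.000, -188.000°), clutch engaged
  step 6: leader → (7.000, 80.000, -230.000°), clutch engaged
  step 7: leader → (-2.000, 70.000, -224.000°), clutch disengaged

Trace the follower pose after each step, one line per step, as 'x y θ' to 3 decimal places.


step 0: Δleader=(-9.000, 19.000, 9.000°), disengaged; cmd=(0,0,0) → follower holds at (-21.000, 12.000, 61.000°)
step 1: Δleader=(10.000, 13.000, -29.000°), engaged; cmd=(7.000, 19.000, -6.250°) → follower=(-14.000, 31.000, 54.750°)
step 2: Δleader=(3.000, -19.000, -30.000°), engaged; cmd=(3.500, -29.000, -6.500°) → follower=(-10.500, 2.000, 48.250°)
step 3: Δleader=(-12.000, 8.000, 25.000°), engaged; cmd=(-4.000, 11.500, 7.250°) → follower=(-14.500, 13.500, 55.500°)
step 4: Δleader=(-11.000, -17.000, -34.000°), engaged; cmd=(-3.500, -26.000, -7.500°) → follower=(-18.000, -12.500, 48.000°)
step 5: Δleader=(2.000, 16.000, -20.000°), engaged; cmd=(3.000, 23.500, -4.000°) → follower=(-15.000, 11.000, 44.000°)
step 6: Δleader=(-17.000, 1.000, -42.000°), engaged; cmd=(-6.500, 1.000, -9.500°) → follower=(-21.500, 12.000, 34.500°)
step 7: Δleader=(-9.000, -10.000, 6.000°), disengaged; cmd=(0,0,0) → follower holds at (-21.500, 12.000, 34.500°)

-21.000 12.000 61.000
-14.000 31.000 54.750
-10.500 2.000 48.250
-14.500 13.500 55.500
-18.000 -12.500 48.000
-15.000 11.000 44.000
-21.500 12.000 34.500
-21.500 12.000 34.500


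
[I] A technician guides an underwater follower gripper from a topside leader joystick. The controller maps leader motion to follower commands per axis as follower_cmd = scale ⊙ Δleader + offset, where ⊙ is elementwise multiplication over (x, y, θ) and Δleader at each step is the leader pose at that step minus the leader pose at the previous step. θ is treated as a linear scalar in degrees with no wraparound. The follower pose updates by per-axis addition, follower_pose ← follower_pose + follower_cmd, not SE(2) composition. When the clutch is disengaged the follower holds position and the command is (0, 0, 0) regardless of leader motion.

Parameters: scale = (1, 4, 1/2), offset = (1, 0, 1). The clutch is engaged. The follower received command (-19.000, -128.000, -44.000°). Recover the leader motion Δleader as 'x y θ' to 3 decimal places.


axis x: (-19.000 − 1) / (1) = -20.000
axis y: (-128.000 − 0) / (4) = -32.000
axis θ: (-44.000 − 1) / (1/2) = -90.000

-20.000 -32.000 -90.000


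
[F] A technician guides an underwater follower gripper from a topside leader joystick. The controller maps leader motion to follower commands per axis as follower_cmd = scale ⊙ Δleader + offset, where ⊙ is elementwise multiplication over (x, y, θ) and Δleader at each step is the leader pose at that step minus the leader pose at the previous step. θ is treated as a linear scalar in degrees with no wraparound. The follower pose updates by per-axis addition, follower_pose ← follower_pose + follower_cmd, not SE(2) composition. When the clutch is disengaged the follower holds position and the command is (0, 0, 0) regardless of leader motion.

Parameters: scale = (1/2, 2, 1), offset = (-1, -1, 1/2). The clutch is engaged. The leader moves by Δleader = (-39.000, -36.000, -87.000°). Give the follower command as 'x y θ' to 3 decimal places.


-20.500 -73.000 -86.500

axis x: 1/2·-39.000 + -1 = -20.500
axis y: 2·-36.000 + -1 = -73.000
axis θ: 1·-87.000 + 1/2 = -86.500


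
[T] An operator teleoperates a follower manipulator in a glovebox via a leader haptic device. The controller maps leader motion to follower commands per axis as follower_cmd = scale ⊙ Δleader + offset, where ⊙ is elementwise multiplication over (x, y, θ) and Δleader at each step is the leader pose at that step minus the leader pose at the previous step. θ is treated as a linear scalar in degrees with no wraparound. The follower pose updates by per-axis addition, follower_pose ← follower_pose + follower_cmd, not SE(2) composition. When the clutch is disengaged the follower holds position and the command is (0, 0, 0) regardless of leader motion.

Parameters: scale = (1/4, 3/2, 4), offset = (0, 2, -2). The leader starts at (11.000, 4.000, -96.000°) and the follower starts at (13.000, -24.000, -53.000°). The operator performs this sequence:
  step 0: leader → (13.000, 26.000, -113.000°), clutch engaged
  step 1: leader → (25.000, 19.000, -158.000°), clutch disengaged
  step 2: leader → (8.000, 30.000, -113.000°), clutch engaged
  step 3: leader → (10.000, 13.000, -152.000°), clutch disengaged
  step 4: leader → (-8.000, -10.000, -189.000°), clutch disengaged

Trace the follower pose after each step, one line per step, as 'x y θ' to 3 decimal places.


13.500 11.000 -123.000
13.500 11.000 -123.000
9.250 29.500 55.000
9.250 29.500 55.000
9.250 29.500 55.000

step 0: Δleader=(2.000, 22.000, -17.000°), engaged; cmd=(0.500, 35.000, -70.000°) → follower=(13.500, 11.000, -123.000°)
step 1: Δleader=(12.000, -7.000, -45.000°), disengaged; cmd=(0,0,0) → follower holds at (13.500, 11.000, -123.000°)
step 2: Δleader=(-17.000, 11.000, 45.000°), engaged; cmd=(-4.250, 18.500, 178.000°) → follower=(9.250, 29.500, 55.000°)
step 3: Δleader=(2.000, -17.000, -39.000°), disengaged; cmd=(0,0,0) → follower holds at (9.250, 29.500, 55.000°)
step 4: Δleader=(-18.000, -23.000, -37.000°), disengaged; cmd=(0,0,0) → follower holds at (9.250, 29.500, 55.000°)


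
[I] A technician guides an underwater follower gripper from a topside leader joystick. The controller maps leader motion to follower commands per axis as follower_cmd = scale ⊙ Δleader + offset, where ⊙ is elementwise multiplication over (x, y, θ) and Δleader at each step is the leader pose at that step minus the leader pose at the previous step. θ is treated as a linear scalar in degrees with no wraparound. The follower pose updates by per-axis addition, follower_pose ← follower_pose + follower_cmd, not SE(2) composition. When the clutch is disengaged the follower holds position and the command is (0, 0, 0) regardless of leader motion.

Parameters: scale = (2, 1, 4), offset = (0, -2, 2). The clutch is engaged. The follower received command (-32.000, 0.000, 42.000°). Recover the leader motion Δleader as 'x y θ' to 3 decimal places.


-16.000 2.000 10.000

axis x: (-32.000 − 0) / (2) = -16.000
axis y: (0.000 − -2) / (1) = 2.000
axis θ: (42.000 − 2) / (4) = 10.000


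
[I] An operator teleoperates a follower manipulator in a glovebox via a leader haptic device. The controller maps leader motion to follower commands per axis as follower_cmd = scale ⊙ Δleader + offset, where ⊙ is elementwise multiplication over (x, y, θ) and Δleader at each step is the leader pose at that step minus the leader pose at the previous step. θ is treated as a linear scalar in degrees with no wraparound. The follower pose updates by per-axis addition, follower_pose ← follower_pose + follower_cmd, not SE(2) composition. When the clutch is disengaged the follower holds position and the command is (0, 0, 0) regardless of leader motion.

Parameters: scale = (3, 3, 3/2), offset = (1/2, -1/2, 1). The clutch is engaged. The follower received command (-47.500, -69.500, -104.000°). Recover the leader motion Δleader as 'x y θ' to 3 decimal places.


-16.000 -23.000 -70.000

axis x: (-47.500 − 1/2) / (3) = -16.000
axis y: (-69.500 − -1/2) / (3) = -23.000
axis θ: (-104.000 − 1) / (3/2) = -70.000


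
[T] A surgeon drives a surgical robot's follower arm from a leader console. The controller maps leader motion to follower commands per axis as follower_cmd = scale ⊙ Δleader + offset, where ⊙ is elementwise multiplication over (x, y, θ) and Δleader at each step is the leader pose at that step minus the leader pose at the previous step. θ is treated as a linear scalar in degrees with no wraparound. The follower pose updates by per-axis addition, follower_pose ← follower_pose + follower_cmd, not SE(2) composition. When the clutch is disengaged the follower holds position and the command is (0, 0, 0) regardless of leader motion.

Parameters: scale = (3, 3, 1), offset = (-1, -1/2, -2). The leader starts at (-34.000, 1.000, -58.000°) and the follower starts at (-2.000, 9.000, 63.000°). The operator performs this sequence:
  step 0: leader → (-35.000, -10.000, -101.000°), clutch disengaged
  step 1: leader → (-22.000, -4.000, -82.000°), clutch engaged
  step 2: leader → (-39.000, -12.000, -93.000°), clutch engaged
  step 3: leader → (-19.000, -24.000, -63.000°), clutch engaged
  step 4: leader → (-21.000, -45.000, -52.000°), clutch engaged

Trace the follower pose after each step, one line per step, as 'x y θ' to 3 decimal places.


step 0: Δleader=(-1.000, -11.000, -43.000°), disengaged; cmd=(0,0,0) → follower holds at (-2.000, 9.000, 63.000°)
step 1: Δleader=(13.000, 6.000, 19.000°), engaged; cmd=(38.000, 17.500, 17.000°) → follower=(36.000, 26.500, 80.000°)
step 2: Δleader=(-17.000, -8.000, -11.000°), engaged; cmd=(-52.000, -24.500, -13.000°) → follower=(-16.000, 2.000, 67.000°)
step 3: Δleader=(20.000, -12.000, 30.000°), engaged; cmd=(59.000, -36.500, 28.000°) → follower=(43.000, -34.500, 95.000°)
step 4: Δleader=(-2.000, -21.000, 11.000°), engaged; cmd=(-7.000, -63.500, 9.000°) → follower=(36.000, -98.000, 104.000°)

-2.000 9.000 63.000
36.000 26.500 80.000
-16.000 2.000 67.000
43.000 -34.500 95.000
36.000 -98.000 104.000


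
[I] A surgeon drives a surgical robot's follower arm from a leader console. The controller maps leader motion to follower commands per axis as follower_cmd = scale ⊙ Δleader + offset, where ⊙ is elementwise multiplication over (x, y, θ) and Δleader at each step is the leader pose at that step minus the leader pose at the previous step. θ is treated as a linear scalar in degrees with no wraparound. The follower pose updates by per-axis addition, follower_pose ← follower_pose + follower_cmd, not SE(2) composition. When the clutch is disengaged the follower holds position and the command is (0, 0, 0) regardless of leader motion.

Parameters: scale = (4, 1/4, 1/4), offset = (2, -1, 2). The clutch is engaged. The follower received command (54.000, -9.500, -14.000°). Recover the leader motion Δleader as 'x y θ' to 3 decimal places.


13.000 -34.000 -64.000

axis x: (54.000 − 2) / (4) = 13.000
axis y: (-9.500 − -1) / (1/4) = -34.000
axis θ: (-14.000 − 2) / (1/4) = -64.000


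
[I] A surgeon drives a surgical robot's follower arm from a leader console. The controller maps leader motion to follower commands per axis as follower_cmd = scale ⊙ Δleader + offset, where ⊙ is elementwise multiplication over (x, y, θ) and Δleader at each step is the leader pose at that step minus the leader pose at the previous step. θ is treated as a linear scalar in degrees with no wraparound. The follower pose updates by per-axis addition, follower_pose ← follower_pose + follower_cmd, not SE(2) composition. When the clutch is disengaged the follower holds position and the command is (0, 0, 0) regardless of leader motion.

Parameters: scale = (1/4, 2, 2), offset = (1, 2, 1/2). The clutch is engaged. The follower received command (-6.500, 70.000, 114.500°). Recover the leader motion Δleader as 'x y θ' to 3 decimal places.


-30.000 34.000 57.000

axis x: (-6.500 − 1) / (1/4) = -30.000
axis y: (70.000 − 2) / (2) = 34.000
axis θ: (114.500 − 1/2) / (2) = 57.000


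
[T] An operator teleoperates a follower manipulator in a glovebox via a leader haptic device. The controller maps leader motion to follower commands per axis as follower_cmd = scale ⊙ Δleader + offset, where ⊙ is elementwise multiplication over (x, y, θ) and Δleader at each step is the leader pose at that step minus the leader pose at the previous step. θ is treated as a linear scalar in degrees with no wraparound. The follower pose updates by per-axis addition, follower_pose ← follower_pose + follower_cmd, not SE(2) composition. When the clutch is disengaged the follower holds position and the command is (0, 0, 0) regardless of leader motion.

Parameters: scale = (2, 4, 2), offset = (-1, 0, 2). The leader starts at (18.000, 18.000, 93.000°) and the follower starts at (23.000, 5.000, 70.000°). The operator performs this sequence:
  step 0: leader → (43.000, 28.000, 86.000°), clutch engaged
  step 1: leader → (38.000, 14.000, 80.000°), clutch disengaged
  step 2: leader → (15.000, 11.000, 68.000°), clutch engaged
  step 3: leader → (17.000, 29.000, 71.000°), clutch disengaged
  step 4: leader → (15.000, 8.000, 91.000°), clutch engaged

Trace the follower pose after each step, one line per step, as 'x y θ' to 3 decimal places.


72.000 45.000 58.000
72.000 45.000 58.000
25.000 33.000 36.000
25.000 33.000 36.000
20.000 -51.000 78.000

step 0: Δleader=(25.000, 10.000, -7.000°), engaged; cmd=(49.000, 40.000, -12.000°) → follower=(72.000, 45.000, 58.000°)
step 1: Δleader=(-5.000, -14.000, -6.000°), disengaged; cmd=(0,0,0) → follower holds at (72.000, 45.000, 58.000°)
step 2: Δleader=(-23.000, -3.000, -12.000°), engaged; cmd=(-47.000, -12.000, -22.000°) → follower=(25.000, 33.000, 36.000°)
step 3: Δleader=(2.000, 18.000, 3.000°), disengaged; cmd=(0,0,0) → follower holds at (25.000, 33.000, 36.000°)
step 4: Δleader=(-2.000, -21.000, 20.000°), engaged; cmd=(-5.000, -84.000, 42.000°) → follower=(20.000, -51.000, 78.000°)


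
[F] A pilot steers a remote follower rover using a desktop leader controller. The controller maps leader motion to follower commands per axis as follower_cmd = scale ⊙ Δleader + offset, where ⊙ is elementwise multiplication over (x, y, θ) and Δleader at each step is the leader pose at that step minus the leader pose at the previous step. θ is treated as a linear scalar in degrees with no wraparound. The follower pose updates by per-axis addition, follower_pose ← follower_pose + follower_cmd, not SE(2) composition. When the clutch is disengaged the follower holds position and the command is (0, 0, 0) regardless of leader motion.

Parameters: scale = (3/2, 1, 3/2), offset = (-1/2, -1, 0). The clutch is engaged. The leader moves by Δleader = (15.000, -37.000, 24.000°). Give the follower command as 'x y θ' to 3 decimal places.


22.000 -38.000 36.000

axis x: 3/2·15.000 + -1/2 = 22.000
axis y: 1·-37.000 + -1 = -38.000
axis θ: 3/2·24.000 + 0 = 36.000


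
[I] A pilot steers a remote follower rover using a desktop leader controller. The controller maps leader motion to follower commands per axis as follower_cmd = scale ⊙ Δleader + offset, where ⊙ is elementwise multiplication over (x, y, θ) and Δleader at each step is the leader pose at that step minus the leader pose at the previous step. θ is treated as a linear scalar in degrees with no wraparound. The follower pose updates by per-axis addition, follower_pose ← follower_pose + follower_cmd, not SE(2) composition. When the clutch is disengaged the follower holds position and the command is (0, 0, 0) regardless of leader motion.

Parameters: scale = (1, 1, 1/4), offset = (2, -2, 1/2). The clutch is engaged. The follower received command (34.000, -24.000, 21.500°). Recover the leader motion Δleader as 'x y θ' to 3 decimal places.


32.000 -22.000 84.000

axis x: (34.000 − 2) / (1) = 32.000
axis y: (-24.000 − -2) / (1) = -22.000
axis θ: (21.500 − 1/2) / (1/4) = 84.000


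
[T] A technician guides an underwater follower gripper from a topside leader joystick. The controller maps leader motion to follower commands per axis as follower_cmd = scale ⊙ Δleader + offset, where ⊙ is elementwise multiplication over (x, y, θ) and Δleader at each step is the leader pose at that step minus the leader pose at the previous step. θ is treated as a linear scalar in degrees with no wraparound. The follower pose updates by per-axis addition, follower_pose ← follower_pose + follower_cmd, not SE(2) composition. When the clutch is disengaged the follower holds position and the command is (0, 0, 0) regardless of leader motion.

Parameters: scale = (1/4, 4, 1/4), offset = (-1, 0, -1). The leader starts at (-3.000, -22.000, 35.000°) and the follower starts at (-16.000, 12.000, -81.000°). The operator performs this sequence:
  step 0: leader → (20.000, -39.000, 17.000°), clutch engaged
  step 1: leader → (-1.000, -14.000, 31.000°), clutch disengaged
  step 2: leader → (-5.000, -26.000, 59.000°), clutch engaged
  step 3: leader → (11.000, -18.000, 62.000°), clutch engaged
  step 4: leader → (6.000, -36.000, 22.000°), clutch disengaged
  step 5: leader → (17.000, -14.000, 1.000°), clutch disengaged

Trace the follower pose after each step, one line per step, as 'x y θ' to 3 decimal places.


-11.250 -56.000 -86.500
-11.250 -56.000 -86.500
-13.250 -104.000 -80.500
-10.250 -72.000 -80.750
-10.250 -72.000 -80.750
-10.250 -72.000 -80.750

step 0: Δleader=(23.000, -17.000, -18.000°), engaged; cmd=(4.750, -68.000, -5.500°) → follower=(-11.250, -56.000, -86.500°)
step 1: Δleader=(-21.000, 25.000, 14.000°), disengaged; cmd=(0,0,0) → follower holds at (-11.250, -56.000, -86.500°)
step 2: Δleader=(-4.000, -12.000, 28.000°), engaged; cmd=(-2.000, -48.000, 6.000°) → follower=(-13.250, -104.000, -80.500°)
step 3: Δleader=(16.000, 8.000, 3.000°), engaged; cmd=(3.000, 32.000, -0.250°) → follower=(-10.250, -72.000, -80.750°)
step 4: Δleader=(-5.000, -18.000, -40.000°), disengaged; cmd=(0,0,0) → follower holds at (-10.250, -72.000, -80.750°)
step 5: Δleader=(11.000, 22.000, -21.000°), disengaged; cmd=(0,0,0) → follower holds at (-10.250, -72.000, -80.750°)


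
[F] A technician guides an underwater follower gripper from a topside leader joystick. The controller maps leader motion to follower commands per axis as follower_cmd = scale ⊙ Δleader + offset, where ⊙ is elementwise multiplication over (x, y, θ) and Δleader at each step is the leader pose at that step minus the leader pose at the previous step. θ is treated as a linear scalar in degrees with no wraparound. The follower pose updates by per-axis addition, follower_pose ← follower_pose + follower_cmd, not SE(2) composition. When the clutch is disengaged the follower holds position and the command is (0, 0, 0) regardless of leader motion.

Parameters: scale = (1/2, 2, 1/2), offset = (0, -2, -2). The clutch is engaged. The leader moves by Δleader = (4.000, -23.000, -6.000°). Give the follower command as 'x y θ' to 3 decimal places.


axis x: 1/2·4.000 + 0 = 2.000
axis y: 2·-23.000 + -2 = -48.000
axis θ: 1/2·-6.000 + -2 = -5.000

2.000 -48.000 -5.000


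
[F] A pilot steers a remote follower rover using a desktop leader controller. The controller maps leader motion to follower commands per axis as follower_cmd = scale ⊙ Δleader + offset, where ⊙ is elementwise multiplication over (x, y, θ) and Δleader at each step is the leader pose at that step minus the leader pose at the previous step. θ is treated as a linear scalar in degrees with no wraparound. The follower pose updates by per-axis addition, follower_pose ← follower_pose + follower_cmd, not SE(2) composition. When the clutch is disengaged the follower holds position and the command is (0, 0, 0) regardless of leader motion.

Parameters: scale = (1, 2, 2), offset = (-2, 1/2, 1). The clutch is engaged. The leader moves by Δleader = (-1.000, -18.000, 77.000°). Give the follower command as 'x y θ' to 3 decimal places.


axis x: 1·-1.000 + -2 = -3.000
axis y: 2·-18.000 + 1/2 = -35.500
axis θ: 2·77.000 + 1 = 155.000

-3.000 -35.500 155.000


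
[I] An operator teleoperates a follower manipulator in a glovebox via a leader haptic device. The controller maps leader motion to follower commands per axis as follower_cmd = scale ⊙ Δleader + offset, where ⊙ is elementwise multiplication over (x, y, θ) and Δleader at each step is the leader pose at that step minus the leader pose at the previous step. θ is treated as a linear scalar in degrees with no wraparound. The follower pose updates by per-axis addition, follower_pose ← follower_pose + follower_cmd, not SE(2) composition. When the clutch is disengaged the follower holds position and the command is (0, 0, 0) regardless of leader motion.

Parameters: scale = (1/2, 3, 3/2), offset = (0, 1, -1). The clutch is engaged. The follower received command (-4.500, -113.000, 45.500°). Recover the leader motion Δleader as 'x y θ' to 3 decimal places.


axis x: (-4.500 − 0) / (1/2) = -9.000
axis y: (-113.000 − 1) / (3) = -38.000
axis θ: (45.500 − -1) / (3/2) = 31.000

-9.000 -38.000 31.000


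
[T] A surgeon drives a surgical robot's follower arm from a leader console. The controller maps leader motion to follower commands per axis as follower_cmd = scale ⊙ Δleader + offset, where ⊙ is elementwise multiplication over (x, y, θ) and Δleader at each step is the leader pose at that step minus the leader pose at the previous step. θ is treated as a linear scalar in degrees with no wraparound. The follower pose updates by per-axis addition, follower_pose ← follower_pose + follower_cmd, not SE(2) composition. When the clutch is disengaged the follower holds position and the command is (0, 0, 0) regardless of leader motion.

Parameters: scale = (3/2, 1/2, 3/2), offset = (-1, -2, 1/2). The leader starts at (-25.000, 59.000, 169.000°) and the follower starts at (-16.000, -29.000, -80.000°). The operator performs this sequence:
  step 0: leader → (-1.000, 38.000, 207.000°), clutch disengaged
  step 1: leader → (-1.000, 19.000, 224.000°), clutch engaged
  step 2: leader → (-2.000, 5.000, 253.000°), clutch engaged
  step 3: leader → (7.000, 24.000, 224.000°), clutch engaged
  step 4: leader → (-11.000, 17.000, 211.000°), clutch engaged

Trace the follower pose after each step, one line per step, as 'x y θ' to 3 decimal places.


-16.000 -29.000 -80.000
-17.000 -40.500 -54.000
-19.500 -49.500 -10.000
-7.000 -42.000 -53.000
-35.000 -47.500 -72.000

step 0: Δleader=(24.000, -21.000, 38.000°), disengaged; cmd=(0,0,0) → follower holds at (-16.000, -29.000, -80.000°)
step 1: Δleader=(0.000, -19.000, 17.000°), engaged; cmd=(-1.000, -11.500, 26.000°) → follower=(-17.000, -40.500, -54.000°)
step 2: Δleader=(-1.000, -14.000, 29.000°), engaged; cmd=(-2.500, -9.000, 44.000°) → follower=(-19.500, -49.500, -10.000°)
step 3: Δleader=(9.000, 19.000, -29.000°), engaged; cmd=(12.500, 7.500, -43.000°) → follower=(-7.000, -42.000, -53.000°)
step 4: Δleader=(-18.000, -7.000, -13.000°), engaged; cmd=(-28.000, -5.500, -19.000°) → follower=(-35.000, -47.500, -72.000°)


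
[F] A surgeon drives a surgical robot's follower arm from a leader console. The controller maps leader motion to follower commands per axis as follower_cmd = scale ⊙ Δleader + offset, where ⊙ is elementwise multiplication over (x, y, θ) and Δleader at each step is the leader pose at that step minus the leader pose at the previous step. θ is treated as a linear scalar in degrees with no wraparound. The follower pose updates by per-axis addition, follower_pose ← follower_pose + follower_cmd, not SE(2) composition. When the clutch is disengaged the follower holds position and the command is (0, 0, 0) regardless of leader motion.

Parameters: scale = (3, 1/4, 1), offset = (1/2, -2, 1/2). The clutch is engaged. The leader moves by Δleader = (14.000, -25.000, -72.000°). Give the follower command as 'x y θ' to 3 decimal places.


axis x: 3·14.000 + 1/2 = 42.500
axis y: 1/4·-25.000 + -2 = -8.250
axis θ: 1·-72.000 + 1/2 = -71.500

42.500 -8.250 -71.500
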